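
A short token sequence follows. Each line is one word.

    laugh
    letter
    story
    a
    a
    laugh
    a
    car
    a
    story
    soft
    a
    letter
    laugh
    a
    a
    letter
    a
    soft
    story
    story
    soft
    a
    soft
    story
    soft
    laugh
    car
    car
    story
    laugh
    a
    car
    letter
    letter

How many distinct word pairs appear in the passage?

24

35 tokens → 34 bigram windows in total.
Repeated bigrams (each contributes count−1 duplicates):
  laugh a: 3
  story soft: 3
  a a: 2
  a car: 2
  a letter: 2
  a soft: 2
  soft a: 2
  soft story: 2
10 duplicate windows → 34 − 10 = 24 distinct.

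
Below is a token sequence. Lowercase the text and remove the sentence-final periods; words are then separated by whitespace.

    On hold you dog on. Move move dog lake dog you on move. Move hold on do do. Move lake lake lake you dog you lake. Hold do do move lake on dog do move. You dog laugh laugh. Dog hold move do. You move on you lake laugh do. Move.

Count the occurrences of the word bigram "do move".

4

Scanning the 50 overlapping bigram windows for "do move":
  position 18–19: do move
  position 29–30: do move
  position 34–35: do move
  position 50–51: do move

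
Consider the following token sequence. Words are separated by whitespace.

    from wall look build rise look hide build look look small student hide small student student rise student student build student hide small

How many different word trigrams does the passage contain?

20

23 tokens → 21 trigram windows in total.
Repeated trigrams (each contributes count−1 duplicates):
  student hide small: 2
1 duplicate windows → 21 − 1 = 20 distinct.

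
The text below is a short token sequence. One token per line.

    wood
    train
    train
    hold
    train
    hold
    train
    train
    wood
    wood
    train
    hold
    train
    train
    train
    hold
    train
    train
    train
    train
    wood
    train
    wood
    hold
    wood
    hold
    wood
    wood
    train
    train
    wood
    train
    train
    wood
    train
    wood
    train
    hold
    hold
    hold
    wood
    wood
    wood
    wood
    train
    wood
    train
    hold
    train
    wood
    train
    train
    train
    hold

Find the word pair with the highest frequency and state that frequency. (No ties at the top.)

"train train", 11 times

Bigram frequencies (highest first):
  train train: 11
  wood train: 10
  train wood: 8
  train hold: 7
  hold train: 5
  wood wood: 5
  … (3 more, each ≤ 3)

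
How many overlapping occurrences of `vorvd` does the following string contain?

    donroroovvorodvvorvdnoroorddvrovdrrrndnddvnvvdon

1

Sliding a length-5 window over the 48 characters (44 positions):
  position 16–20: vorvd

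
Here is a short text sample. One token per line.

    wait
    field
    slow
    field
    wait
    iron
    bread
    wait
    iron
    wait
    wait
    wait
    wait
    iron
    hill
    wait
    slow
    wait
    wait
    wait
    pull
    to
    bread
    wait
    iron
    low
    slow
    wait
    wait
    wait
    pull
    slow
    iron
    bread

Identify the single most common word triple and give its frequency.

Trigram frequencies (highest first):
  wait wait wait: 4
  bread wait iron: 2
  slow wait wait: 2
  wait wait pull: 2
  wait field slow: 1
  field slow field: 1
  … (20 more, each ≤ 1)

"wait wait wait", 4 times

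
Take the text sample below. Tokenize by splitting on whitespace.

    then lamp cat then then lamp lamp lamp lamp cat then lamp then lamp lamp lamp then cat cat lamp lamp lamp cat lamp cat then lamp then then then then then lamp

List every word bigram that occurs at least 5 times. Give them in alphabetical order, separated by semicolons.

Bigram counts meeting the condition (at least 5 times):
  lamp lamp: 7
  then lamp: 6
  then then: 5

lamp lamp; then lamp; then then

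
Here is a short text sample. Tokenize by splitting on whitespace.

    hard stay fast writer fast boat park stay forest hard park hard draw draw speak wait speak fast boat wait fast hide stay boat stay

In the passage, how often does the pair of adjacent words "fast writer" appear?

Scanning the 24 overlapping bigram windows for "fast writer":
  position 3–4: fast writer

1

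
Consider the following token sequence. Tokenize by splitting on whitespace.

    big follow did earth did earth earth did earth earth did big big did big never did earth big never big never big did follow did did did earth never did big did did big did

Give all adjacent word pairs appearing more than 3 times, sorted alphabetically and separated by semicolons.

big did; did big; did earth

Bigram counts meeting the condition (more than 3 times):
  big did: 4
  did big: 4
  did earth: 5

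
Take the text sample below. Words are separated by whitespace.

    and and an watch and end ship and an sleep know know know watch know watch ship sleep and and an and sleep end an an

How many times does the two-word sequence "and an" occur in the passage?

3

Scanning the 25 overlapping bigram windows for "and an":
  position 2–3: and an
  position 8–9: and an
  position 20–21: and an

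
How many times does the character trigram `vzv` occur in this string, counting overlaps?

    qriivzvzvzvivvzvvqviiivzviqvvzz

5

Sliding a length-3 window over the 31 characters (29 positions):
  position 5–7: vzv
  position 7–9: vzv
  position 9–11: vzv
  position 14–16: vzv
  position 23–25: vzv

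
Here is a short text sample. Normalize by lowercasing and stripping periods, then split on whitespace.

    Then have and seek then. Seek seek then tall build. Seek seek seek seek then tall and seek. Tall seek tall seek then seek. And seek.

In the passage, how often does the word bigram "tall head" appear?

0

Scanning the 25 overlapping bigram windows for "tall head":
  (none found)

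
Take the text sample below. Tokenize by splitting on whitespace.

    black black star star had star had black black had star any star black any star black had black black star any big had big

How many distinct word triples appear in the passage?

25 tokens → 23 trigram windows in total.
Repeated trigrams (each contributes count−1 duplicates):
  any star black: 2
  black black star: 2
  had black black: 2
3 duplicate windows → 23 − 3 = 20 distinct.

20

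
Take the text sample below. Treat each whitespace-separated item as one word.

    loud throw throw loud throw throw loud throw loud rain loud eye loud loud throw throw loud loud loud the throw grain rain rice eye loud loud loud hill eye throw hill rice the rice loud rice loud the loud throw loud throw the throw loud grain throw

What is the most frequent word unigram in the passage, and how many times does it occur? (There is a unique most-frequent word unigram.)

Unigram frequencies (highest first):
  loud: 18
  throw: 13
  the: 4
  rice: 4
  eye: 3
  rain: 2
  … (2 more, each ≤ 2)

"loud", 18 times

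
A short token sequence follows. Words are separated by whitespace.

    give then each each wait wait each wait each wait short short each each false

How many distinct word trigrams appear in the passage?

15 tokens → 13 trigram windows in total.
Repeated trigrams (each contributes count−1 duplicates):
  wait each wait: 2
1 duplicate windows → 13 − 1 = 12 distinct.

12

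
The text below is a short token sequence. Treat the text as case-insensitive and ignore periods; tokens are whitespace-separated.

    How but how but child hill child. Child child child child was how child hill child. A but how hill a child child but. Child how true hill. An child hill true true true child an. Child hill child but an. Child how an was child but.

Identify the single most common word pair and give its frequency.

"child child", 5 times

Bigram frequencies (highest first):
  child child: 5
  child hill: 4
  hill child: 3
  child but: 3
  an child: 3
  how but: 2
  … (22 more, each ≤ 2)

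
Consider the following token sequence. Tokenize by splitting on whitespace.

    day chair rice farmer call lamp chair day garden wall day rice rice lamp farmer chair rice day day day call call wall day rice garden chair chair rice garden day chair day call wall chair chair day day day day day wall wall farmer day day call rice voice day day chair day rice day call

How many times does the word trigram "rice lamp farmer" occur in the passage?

Scanning the 55 overlapping trigram windows for "rice lamp farmer":
  position 13–15: rice lamp farmer

1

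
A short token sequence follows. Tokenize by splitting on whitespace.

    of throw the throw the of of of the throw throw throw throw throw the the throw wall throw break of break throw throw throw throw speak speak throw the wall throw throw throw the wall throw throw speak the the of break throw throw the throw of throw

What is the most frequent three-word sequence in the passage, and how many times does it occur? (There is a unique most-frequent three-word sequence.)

"throw throw throw", 6 times

Trigram frequencies (highest first):
  throw throw throw: 6
  throw throw the: 3
  throw the throw: 2
  of break throw: 2
  break throw throw: 2
  throw throw speak: 2
  … (27 more, each ≤ 2)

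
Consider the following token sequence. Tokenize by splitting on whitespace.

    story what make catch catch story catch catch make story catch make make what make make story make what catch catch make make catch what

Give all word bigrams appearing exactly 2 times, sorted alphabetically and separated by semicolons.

Bigram counts meeting the condition (exactly 2 times):
  make catch: 2
  make story: 2
  make what: 2
  story catch: 2
  what make: 2

make catch; make story; make what; story catch; what make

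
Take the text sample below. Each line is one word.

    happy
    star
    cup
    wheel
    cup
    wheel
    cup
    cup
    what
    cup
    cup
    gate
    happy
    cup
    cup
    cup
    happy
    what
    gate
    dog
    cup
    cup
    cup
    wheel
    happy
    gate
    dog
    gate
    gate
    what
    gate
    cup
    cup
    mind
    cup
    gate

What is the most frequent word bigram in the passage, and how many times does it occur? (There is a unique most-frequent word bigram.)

"cup cup", 7 times

Bigram frequencies (highest first):
  cup cup: 7
  cup wheel: 3
  wheel cup: 2
  cup gate: 2
  what gate: 2
  gate dog: 2
  … (17 more, each ≤ 1)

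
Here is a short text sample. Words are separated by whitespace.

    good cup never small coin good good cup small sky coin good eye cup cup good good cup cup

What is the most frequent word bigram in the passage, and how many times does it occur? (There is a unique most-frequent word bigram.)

"good cup", 3 times

Bigram frequencies (highest first):
  good cup: 3
  coin good: 2
  good good: 2
  cup cup: 2
  cup never: 1
  never small: 1
  … (7 more, each ≤ 1)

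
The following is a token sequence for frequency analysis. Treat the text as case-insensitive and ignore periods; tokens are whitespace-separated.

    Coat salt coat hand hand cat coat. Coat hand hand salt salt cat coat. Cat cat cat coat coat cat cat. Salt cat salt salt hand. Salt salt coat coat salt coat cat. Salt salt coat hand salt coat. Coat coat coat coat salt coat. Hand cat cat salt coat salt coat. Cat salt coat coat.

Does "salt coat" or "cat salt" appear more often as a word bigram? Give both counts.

"salt coat" (9 vs 5)

"salt coat": 9 occurrences
"cat salt": 5 occurrences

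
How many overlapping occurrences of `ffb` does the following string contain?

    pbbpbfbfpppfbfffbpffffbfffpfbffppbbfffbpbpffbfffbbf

5

Sliding a length-3 window over the 51 characters (49 positions):
  position 15–17: ffb
  position 21–23: ffb
  position 37–39: ffb
  position 43–45: ffb
  position 47–49: ffb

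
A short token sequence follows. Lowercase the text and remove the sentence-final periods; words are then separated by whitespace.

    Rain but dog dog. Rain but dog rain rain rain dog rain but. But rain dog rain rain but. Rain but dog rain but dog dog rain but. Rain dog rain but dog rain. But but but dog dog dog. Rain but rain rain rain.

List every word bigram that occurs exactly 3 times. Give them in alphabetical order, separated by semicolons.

but but; rain dog

Bigram counts meeting the condition (exactly 3 times):
  but but: 3
  rain dog: 3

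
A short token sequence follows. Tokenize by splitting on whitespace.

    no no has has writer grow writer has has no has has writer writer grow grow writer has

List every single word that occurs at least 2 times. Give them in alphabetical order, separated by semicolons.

grow; has; no; writer

Unigram counts meeting the condition (at least 2 times):
  grow: 3
  has: 7
  no: 3
  writer: 5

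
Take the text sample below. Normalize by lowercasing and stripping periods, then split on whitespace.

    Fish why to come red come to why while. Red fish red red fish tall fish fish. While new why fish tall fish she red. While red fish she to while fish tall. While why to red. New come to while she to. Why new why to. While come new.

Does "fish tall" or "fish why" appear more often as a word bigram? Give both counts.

"fish tall" (3 vs 1)

"fish tall": 3 occurrences
"fish why": 1 occurrence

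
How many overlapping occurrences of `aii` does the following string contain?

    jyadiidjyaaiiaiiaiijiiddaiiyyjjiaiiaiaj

5

Sliding a length-3 window over the 39 characters (37 positions):
  position 11–13: aii
  position 14–16: aii
  position 17–19: aii
  position 25–27: aii
  position 33–35: aii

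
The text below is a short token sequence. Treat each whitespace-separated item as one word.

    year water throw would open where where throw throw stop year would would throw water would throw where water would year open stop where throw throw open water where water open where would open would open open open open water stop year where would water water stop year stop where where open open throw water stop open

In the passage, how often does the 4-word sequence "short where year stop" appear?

Scanning the 54 overlapping 4-gram windows for "short where year stop":
  (none found)

0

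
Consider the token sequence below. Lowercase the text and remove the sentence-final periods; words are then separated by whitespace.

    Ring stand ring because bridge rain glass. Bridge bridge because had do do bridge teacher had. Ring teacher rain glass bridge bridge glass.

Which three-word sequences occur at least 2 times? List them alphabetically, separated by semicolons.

glass bridge bridge; rain glass bridge

Trigram counts meeting the condition (at least 2 times):
  glass bridge bridge: 2
  rain glass bridge: 2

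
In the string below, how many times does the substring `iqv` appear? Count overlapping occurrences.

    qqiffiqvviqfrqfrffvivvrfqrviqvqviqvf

3

Sliding a length-3 window over the 36 characters (34 positions):
  position 6–8: iqv
  position 28–30: iqv
  position 33–35: iqv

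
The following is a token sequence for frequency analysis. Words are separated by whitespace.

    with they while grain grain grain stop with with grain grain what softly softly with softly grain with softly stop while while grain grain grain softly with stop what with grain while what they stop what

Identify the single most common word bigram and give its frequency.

"grain grain", 5 times

Bigram frequencies (highest first):
  grain grain: 5
  while grain: 2
  with grain: 2
  softly with: 2
  with softly: 2
  stop what: 2
  … (20 more, each ≤ 1)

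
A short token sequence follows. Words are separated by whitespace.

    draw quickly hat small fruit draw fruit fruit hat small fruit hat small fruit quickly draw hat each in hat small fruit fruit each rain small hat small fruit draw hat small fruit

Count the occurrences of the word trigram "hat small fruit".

Scanning the 31 overlapping trigram windows for "hat small fruit":
  position 3–5: hat small fruit
  position 9–11: hat small fruit
  position 12–14: hat small fruit
  position 20–22: hat small fruit
  position 27–29: hat small fruit
  position 31–33: hat small fruit

6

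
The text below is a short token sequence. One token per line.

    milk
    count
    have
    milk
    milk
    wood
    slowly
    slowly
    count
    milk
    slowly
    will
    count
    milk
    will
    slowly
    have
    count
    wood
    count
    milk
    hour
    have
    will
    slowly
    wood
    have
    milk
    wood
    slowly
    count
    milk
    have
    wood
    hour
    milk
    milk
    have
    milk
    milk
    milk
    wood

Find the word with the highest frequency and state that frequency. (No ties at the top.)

Unigram frequencies (highest first):
  milk: 13
  count: 6
  have: 6
  wood: 6
  slowly: 6
  will: 3
  … (1 more, each ≤ 2)

"milk", 13 times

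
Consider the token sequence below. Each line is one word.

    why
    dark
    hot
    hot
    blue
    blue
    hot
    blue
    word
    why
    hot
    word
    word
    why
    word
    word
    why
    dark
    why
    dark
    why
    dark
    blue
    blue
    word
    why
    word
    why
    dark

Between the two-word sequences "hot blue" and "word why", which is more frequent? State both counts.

"word why" (5 vs 2)

"hot blue": 2 occurrences
"word why": 5 occurrences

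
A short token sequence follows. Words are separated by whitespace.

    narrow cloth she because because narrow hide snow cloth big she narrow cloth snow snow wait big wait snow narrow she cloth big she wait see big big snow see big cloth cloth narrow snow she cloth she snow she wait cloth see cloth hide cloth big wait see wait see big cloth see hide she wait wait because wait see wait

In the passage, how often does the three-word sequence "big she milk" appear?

0

Scanning the 60 overlapping trigram windows for "big she milk":
  (none found)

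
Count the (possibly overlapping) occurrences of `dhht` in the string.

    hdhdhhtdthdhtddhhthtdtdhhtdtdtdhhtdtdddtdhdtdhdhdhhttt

5

Sliding a length-4 window over the 54 characters (51 positions):
  position 4–7: dhht
  position 15–18: dhht
  position 23–26: dhht
  position 31–34: dhht
  position 49–52: dhht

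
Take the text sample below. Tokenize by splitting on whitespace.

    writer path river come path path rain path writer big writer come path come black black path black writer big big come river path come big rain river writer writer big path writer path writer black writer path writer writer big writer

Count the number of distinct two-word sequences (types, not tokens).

42 tokens → 41 bigram windows in total.
Repeated bigrams (each contributes count−1 duplicates):
  path writer: 4
  writer big: 4
  writer path: 3
  big writer: 2
  black writer: 2
  come path: 2
  path come: 2
  writer writer: 2
13 duplicate windows → 41 − 13 = 28 distinct.

28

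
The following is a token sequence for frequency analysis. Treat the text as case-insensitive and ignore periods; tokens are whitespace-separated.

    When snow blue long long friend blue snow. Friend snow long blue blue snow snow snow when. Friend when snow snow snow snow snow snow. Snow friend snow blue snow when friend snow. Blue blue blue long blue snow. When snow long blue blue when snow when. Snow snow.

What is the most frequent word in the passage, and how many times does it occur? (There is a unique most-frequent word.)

"snow", 21 times

Unigram frequencies (highest first):
  snow: 21
  blue: 11
  when: 7
  long: 5
  friend: 5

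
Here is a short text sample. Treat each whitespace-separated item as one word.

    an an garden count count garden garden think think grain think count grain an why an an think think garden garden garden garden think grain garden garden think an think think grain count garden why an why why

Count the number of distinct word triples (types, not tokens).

31

38 tokens → 36 trigram windows in total.
Repeated trigrams (each contributes count−1 duplicates):
  garden garden think: 3
  an think think: 2
  garden garden garden: 2
  think think grain: 2
5 duplicate windows → 36 − 5 = 31 distinct.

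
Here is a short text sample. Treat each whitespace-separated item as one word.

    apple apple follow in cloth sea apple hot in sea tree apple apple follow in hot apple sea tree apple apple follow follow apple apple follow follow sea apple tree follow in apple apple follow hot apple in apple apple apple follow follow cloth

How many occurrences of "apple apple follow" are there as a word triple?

6

Scanning the 42 overlapping trigram windows for "apple apple follow":
  position 1–3: apple apple follow
  position 12–14: apple apple follow
  position 20–22: apple apple follow
  position 24–26: apple apple follow
  position 33–35: apple apple follow
  position 40–42: apple apple follow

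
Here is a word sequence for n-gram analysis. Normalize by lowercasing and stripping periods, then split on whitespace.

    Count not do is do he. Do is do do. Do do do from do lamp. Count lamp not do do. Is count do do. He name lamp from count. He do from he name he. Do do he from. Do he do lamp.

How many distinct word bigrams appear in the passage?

23

44 tokens → 43 bigram windows in total.
Repeated bigrams (each contributes count−1 duplicates):
  do do: 7
  do he: 4
  he do: 4
  do is: 3
  do from: 2
  do lamp: 2
  from do: 2
  he name: 2
  … (2 more repeated)
20 duplicate windows → 43 − 20 = 23 distinct.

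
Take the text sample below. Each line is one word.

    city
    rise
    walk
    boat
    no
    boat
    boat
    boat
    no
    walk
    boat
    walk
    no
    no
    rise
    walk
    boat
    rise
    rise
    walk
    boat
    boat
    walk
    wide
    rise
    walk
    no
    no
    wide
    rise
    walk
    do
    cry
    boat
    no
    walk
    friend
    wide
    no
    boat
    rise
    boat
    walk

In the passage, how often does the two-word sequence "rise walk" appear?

Scanning the 42 overlapping bigram windows for "rise walk":
  position 2–3: rise walk
  position 15–16: rise walk
  position 19–20: rise walk
  position 25–26: rise walk
  position 30–31: rise walk

5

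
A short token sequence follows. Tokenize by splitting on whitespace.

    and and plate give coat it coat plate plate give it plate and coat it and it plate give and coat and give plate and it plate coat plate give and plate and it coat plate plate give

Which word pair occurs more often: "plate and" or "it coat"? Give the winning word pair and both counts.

"plate and" (3 vs 2)

"plate and": 3 occurrences
"it coat": 2 occurrences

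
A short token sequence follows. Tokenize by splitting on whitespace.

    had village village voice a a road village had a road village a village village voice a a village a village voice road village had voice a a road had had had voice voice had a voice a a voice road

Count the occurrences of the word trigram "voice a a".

4

Scanning the 39 overlapping trigram windows for "voice a a":
  position 4–6: voice a a
  position 16–18: voice a a
  position 26–28: voice a a
  position 37–39: voice a a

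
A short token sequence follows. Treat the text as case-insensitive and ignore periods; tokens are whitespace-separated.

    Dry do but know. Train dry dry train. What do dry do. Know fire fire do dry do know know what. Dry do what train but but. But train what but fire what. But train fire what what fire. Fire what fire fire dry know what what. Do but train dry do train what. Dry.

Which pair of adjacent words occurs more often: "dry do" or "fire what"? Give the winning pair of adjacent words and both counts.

"dry do" (5 vs 3)

"dry do": 5 occurrences
"fire what": 3 occurrences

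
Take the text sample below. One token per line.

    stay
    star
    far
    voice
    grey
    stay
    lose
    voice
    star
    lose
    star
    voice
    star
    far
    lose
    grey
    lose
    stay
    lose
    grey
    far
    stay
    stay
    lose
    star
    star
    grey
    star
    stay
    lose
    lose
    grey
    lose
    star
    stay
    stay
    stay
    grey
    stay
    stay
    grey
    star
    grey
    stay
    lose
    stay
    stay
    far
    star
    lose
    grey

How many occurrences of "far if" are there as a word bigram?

0

Scanning the 50 overlapping bigram windows for "far if":
  (none found)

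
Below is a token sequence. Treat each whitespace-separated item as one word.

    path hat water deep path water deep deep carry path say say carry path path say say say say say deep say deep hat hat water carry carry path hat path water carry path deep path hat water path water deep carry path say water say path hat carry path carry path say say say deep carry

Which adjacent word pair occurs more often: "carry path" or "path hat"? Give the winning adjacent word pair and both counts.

"carry path": 7 occurrences
"path hat": 4 occurrences

"carry path" (7 vs 4)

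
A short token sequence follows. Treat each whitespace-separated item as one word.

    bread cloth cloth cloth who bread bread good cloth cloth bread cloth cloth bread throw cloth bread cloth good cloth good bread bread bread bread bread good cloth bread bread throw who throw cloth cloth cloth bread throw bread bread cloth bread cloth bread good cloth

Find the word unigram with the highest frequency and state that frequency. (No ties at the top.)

"bread", 18 times

Unigram frequencies (highest first):
  bread: 18
  cloth: 17
  good: 5
  throw: 4
  who: 2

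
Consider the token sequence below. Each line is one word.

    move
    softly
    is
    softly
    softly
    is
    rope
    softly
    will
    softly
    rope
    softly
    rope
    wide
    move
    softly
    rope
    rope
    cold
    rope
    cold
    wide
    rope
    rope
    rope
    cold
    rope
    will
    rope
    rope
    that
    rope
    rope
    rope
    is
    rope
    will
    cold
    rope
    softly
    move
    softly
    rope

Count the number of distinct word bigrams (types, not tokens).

23

43 tokens → 42 bigram windows in total.
Repeated bigrams (each contributes count−1 duplicates):
  rope rope: 6
  softly rope: 4
  cold rope: 3
  move softly: 3
  rope cold: 3
  rope softly: 3
  is rope: 2
  rope will: 2
  … (1 more repeated)
19 duplicate windows → 42 − 19 = 23 distinct.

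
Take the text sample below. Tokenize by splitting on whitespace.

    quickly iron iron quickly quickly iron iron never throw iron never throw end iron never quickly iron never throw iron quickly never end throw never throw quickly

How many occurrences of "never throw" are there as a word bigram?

Scanning the 26 overlapping bigram windows for "never throw":
  position 8–9: never throw
  position 11–12: never throw
  position 18–19: never throw
  position 25–26: never throw

4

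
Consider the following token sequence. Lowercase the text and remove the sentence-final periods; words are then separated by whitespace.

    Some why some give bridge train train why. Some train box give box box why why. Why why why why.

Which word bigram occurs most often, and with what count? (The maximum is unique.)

Bigram frequencies (highest first):
  why why: 5
  why some: 2
  some why: 1
  some give: 1
  give bridge: 1
  bridge train: 1
  … (8 more, each ≤ 1)

"why why", 5 times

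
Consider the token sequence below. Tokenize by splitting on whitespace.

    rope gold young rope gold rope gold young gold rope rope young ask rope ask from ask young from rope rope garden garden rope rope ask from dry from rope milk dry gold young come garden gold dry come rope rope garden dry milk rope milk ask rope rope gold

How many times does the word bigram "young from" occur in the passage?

Scanning the 49 overlapping bigram windows for "young from":
  position 18–19: young from

1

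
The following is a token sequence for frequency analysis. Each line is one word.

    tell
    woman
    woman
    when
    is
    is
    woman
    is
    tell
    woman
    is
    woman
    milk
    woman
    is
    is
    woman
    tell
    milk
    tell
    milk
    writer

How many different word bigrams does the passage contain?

22 tokens → 21 bigram windows in total.
Repeated bigrams (each contributes count−1 duplicates):
  is woman: 3
  woman is: 3
  is is: 2
  tell milk: 2
  tell woman: 2
7 duplicate windows → 21 − 7 = 14 distinct.

14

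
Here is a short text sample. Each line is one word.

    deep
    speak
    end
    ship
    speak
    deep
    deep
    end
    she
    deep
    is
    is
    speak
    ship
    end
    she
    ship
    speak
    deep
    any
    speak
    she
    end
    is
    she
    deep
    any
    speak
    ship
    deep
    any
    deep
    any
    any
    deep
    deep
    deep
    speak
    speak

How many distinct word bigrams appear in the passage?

39 tokens → 38 bigram windows in total.
Repeated bigrams (each contributes count−1 duplicates):
  deep any: 4
  deep deep: 3
  any deep: 2
  any speak: 2
  deep speak: 2
  end she: 2
  she deep: 2
  ship speak: 2
  … (2 more repeated)
13 duplicate windows → 38 − 13 = 25 distinct.

25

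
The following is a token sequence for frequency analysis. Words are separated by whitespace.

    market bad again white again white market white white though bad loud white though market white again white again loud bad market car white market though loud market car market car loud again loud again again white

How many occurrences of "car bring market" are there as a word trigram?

Scanning the 35 overlapping trigram windows for "car bring market":
  (none found)

0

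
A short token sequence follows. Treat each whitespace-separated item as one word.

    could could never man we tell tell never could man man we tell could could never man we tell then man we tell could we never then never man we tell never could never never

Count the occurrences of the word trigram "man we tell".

5

Scanning the 33 overlapping trigram windows for "man we tell":
  position 4–6: man we tell
  position 11–13: man we tell
  position 17–19: man we tell
  position 21–23: man we tell
  position 29–31: man we tell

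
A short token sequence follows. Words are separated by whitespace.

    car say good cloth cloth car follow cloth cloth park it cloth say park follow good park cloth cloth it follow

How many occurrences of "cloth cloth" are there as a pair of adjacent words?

3

Scanning the 20 overlapping bigram windows for "cloth cloth":
  position 4–5: cloth cloth
  position 8–9: cloth cloth
  position 18–19: cloth cloth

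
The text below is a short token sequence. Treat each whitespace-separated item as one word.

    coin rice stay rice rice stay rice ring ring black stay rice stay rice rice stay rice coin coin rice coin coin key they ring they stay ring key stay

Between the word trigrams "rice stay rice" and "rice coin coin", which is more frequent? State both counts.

"rice stay rice": 4 occurrences
"rice coin coin": 2 occurrences

"rice stay rice" (4 vs 2)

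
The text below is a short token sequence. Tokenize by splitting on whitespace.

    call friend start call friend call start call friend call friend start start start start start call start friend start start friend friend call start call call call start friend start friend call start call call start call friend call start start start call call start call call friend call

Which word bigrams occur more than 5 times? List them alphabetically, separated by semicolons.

Bigram counts meeting the condition (more than 5 times):
  call friend: 6
  call start: 8
  friend call: 6
  start call: 8
  start start: 7

call friend; call start; friend call; start call; start start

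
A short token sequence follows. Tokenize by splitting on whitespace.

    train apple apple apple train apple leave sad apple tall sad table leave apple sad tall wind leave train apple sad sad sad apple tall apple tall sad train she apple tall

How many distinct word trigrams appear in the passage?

32 tokens → 30 trigram windows in total.
Repeated trigrams (each contributes count−1 duplicates):
  apple tall sad: 2
  sad apple tall: 2
2 duplicate windows → 30 − 2 = 28 distinct.

28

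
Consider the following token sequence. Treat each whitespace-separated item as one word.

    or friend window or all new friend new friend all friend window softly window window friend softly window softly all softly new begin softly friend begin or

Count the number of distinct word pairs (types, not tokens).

22

27 tokens → 26 bigram windows in total.
Repeated bigrams (each contributes count−1 duplicates):
  friend window: 2
  new friend: 2
  softly window: 2
  window softly: 2
4 duplicate windows → 26 − 4 = 22 distinct.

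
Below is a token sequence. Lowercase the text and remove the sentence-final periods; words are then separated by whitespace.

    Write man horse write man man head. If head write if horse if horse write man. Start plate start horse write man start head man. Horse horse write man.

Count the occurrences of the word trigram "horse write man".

Scanning the 27 overlapping trigram windows for "horse write man":
  position 3–5: horse write man
  position 14–16: horse write man
  position 20–22: horse write man
  position 27–29: horse write man

4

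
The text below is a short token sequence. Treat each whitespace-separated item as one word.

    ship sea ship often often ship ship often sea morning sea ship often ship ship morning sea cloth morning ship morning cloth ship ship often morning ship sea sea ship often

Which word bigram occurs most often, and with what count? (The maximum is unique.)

"ship often", 5 times

Bigram frequencies (highest first):
  ship often: 5
  sea ship: 3
  ship ship: 3
  ship sea: 2
  often ship: 2
  morning sea: 2
  … (11 more, each ≤ 2)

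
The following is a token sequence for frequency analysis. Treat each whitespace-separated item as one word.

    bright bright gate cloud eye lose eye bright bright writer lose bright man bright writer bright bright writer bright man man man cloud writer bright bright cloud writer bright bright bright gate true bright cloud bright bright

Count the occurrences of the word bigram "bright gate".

Scanning the 36 overlapping bigram windows for "bright gate":
  position 2–3: bright gate
  position 31–32: bright gate

2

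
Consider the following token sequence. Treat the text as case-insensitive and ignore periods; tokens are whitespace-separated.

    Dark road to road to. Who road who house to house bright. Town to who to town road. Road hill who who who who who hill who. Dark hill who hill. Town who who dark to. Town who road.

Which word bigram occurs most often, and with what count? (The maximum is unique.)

"who who", 5 times

Bigram frequencies (highest first):
  who who: 5
  hill who: 3
  road to: 2
  to who: 2
  who road: 2
  to town: 2
  … (19 more, each ≤ 2)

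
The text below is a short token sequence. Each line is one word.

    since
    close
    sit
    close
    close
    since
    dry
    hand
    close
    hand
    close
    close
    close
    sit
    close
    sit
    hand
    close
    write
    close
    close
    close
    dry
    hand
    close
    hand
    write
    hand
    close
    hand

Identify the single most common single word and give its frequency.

"close", 14 times

Unigram frequencies (highest first):
  close: 14
  hand: 7
  sit: 3
  since: 2
  dry: 2
  write: 2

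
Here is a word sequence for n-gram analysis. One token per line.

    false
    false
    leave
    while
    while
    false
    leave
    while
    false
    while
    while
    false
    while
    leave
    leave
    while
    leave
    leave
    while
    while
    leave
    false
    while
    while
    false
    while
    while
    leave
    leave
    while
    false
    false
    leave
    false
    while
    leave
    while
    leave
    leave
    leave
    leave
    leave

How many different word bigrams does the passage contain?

42 tokens → 41 bigram windows in total.
Repeated bigrams (each contributes count−1 duplicates):
  leave leave: 7
  leave while: 6
  while leave: 6
  false while: 5
  while false: 5
  while while: 5
  false leave: 3
  false false: 2
  … (1 more repeated)
32 duplicate windows → 41 − 32 = 9 distinct.

9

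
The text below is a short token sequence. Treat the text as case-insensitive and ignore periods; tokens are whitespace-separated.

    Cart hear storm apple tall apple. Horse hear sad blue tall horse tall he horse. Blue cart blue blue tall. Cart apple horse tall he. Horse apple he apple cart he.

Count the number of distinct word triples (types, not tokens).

27

31 tokens → 29 trigram windows in total.
Repeated trigrams (each contributes count−1 duplicates):
  horse tall he: 2
  tall he horse: 2
2 duplicate windows → 29 − 2 = 27 distinct.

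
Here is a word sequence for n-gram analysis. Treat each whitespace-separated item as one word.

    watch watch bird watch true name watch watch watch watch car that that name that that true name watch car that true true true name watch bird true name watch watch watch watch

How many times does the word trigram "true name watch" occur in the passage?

4

Scanning the 31 overlapping trigram windows for "true name watch":
  position 5–7: true name watch
  position 17–19: true name watch
  position 24–26: true name watch
  position 28–30: true name watch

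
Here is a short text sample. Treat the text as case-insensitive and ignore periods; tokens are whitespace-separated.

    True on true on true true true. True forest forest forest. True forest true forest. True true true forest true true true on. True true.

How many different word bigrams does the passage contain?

25 tokens → 24 bigram windows in total.
Repeated bigrams (each contributes count−1 duplicates):
  true true: 8
  forest true: 4
  true forest: 4
  on true: 3
  true on: 3
  forest forest: 2
18 duplicate windows → 24 − 18 = 6 distinct.

6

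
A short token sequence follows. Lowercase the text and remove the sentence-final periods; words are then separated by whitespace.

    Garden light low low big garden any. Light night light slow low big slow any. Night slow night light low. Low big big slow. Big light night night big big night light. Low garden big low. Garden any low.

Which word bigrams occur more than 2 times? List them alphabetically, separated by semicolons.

Bigram counts meeting the condition (more than 2 times):
  light low: 3
  low big: 3
  night light: 3

light low; low big; night light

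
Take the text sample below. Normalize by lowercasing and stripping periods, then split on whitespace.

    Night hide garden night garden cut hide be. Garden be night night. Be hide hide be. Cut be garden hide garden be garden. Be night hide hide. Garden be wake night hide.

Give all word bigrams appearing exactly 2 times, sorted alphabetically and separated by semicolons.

be night; hide be; hide hide

Bigram counts meeting the condition (exactly 2 times):
  be night: 2
  hide be: 2
  hide hide: 2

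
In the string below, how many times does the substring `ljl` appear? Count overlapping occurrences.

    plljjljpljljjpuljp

1

Sliding a length-3 window over the 18 characters (16 positions):
  position 9–11: ljl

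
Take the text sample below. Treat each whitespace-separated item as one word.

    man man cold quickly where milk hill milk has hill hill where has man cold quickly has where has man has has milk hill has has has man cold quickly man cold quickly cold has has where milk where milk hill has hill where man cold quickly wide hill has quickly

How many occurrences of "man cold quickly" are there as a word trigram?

Scanning the 49 overlapping trigram windows for "man cold quickly":
  position 2–4: man cold quickly
  position 14–16: man cold quickly
  position 28–30: man cold quickly
  position 31–33: man cold quickly
  position 45–47: man cold quickly

5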